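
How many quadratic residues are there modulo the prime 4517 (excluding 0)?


For prime p, the number of non-zero quadratic residues is (p-1)/2.
= (4517-1)/2
= 2258

2258


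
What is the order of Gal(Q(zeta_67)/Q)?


|Gal(Q(zeta_67)/Q)| = phi(67)
= 66

66


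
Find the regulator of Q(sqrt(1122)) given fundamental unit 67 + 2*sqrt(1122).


epsilon = 67 + 2*sqrt(1122)
= 133.9925
R = ln(133.9925)
= 4.8978

4.8978


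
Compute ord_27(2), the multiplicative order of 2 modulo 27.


We want ord_27(2), the smallest k >= 1 with 2^k = 1 mod 27.
n = 27 = 3^3, phi(27) = 18; the order divides phi(n).
Divisors of 18: 1, 2, 3, 6, 9, 18
Repeated squaring mod 27: 2^1 = 2, 2^2 = 4, 2^4 = 16, 2^8 = 13, 2^16 = 7
Test divisors in increasing order:
  k=1: 2^1 = 2 mod 27
  k=2: 2^2 = 4 mod 27
  k=3: 2^3 = 4 * 2 = 8 mod 27
  k=6: 2^6 = 16 * 4 = 10 mod 27
  k=9: 2^9 = 13 * 2 = 26 mod 27
  k=18: 2^18 = 7 * 4 = 1 mod 27  <- first divisor giving 1
Order = 18

18


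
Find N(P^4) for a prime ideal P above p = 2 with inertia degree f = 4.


N(P^a) = p^(a*f)
= 2^(4*4)
= 2^16
= 65536

65536


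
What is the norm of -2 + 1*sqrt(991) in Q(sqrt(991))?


N(a + b*sqrt(d)) = a^2 - d*b^2
= (-2)^2 - (991)*(1)^2
= 4 - 991
= -987

-987


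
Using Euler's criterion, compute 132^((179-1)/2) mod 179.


p = 179 is prime and the exponent is (p-1)/2 = 89, so by Euler's criterion 132^89 = (132/179) = +1 or -1 mod 179.
Compute by square-and-multiply:
  89 = 64 + 16 + 8 + 1 (binary 1011001)
  Repeated squaring mod 179: 132^1 = 132, 132^2 = 61, 132^4 = 141, 132^8 = 12, 132^16 = 144, 132^32 = 151, 132^64 = 68
  132^89 = 132^64 * 132^16 * 132^8 * 132^1 = 68 * 144 * 12 * 132 mod 179
    68 * 144 = 9792 = 126 mod 179
    126 * 12 = 1512 = 80 mod 179
    80 * 132 = 10560 = 178 mod 179
  132^89 = 178 mod 179
Result 178 = p - 1 = -1 mod 179: 132 is a quadratic non-residue mod 179. As a residue in [0, p-1] the value is 178.
132^89 mod 179 = 178

178


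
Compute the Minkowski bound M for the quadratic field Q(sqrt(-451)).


d = -451, d mod 4 = 1, so disc(K) = d = -451; |disc(K)| = 451
Imaginary quadratic field, so n = 2, s = r2 = 1, r1 = 0
M = (n!/n^n) * (4/pi)^s * sqrt(|disc(K)|) = (2!/2^2) * (4/pi)^1 * sqrt(451)
= 0.5 * 1.273240 * 21.236761
= 13.5197

13.5197


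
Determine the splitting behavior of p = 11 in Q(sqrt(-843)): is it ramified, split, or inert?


K = Q(sqrt(-843)). Since d mod 4 = 1, disc(K) = -843.
Check p | disc: -843 mod 11 = 4.
p does not divide disc. Compute Legendre symbol (d/p):
4^((11-1)/2) mod 11 = 1
(d/p) = 1, so p splits: (p) = P*P' with e=1, f=1, g=2.
Therefore p is split.

split


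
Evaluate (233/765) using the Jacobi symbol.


Compute (233/765) via quadratic reciprocity:
  reciprocity: (233/765) -> +(765/233)
  reduce: (66/233)
  pull out 2: (2/233) = +1  (since 233 mod 8 = 1)
  reciprocity: (33/233) -> +(233/33)
  reduce: (2/33)
  pull out 2: (2/33) = +1  (since 33 mod 8 = 1)
  (1/33) = 1
Product of signs = 1

1


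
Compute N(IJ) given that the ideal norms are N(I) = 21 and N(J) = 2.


N(IJ) = N(I) * N(J)
= 21 * 2
= 42

42


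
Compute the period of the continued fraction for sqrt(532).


Run the CF algorithm for sqrt(532).
a_0 = floor(sqrt(532)) = 23; set m_0=0, q_0=1.
Recurrence: m' = q*a - m,  q' = (d - m'^2)/q,  a' = floor((a_0 + m')/q').
  step 1: m=23, q=3, a=15
  step 2: m=22, q=16, a=2
  step 3: m=10, q=27, a=1
  step 4: m=17, q=9, a=4
  step 5: m=19, q=19, a=2
  step 6: m=19, q=9, a=4
  step 7: m=17, q=27, a=1
  step 8: m=10, q=16, a=2
  step 9: m=22, q=3, a=15
  step 10: m=23, q=1, a=46
a_10 = 2*a_0 = 46, so the period closes here.
sqrt(532) = [23; 15, 2, 1, 4, 2, 4, 1, 2, 15, 46]
Period length = 10

10


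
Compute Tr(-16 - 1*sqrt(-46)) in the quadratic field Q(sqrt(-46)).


Tr(a + b*sqrt(d)) = (a + b*sqrt(d)) + (a - b*sqrt(d)) = 2a
= 2 * (-16)
= -32

-32


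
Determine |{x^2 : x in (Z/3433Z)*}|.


For prime p, the number of non-zero quadratic residues is (p-1)/2.
= (3433-1)/2
= 1716

1716


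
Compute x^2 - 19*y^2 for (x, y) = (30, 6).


x^2 - d*y^2
= 30^2 - 19*6^2
= 900 - 684
= 216

216


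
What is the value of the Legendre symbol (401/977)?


p = 977 is prime, so compute (401/977) with the reciprocity algorithm (Jacobi-symbol steps: pull out 2s via (2/n), flip via reciprocity, reduce):
  reciprocity: (401/977) -> +(977/401)
  reduce: (175/401)
  reciprocity: (175/401) -> +(401/175)
  reduce: (51/175)
  reciprocity: (51/175) -> -(175/51)
  reduce: (22/51)
  pull out 2: (2/51) = -1  (since 51 mod 8 = 3)
  reciprocity: (11/51) -> -(51/11)
  reduce: (7/11)
  reciprocity: (7/11) -> -(11/7)
  reduce: (4/7)
  pull out 2: (2/7) = +1  (since 7 mod 8 = 7)
  pull out 2: (2/7) = +1  (since 7 mod 8 = 7)
  (1/7) = 1
Product of signs = 1
(401/977) = 1

1


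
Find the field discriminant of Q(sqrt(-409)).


For K = Q(sqrt(d)) with d squarefree: disc(K) = d if d = 1 mod 4, and disc(K) = 4d if d = 2 or 3 mod 4.
Here d = -409, and d mod 4 = 3.
d = 3 mod 4, not 1 (O_K = Z[sqrt(d)]), so disc(K) = 4d = 4 * (-409) = -1636

-1636


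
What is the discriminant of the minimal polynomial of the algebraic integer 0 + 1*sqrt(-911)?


The element 0 + 1*sqrt(-911) has minimal polynomial:
x^2 + 0*x + 911
Discriminant = (0)^2 - 4*(911)
= 0 - 3644
= -3644

-3644


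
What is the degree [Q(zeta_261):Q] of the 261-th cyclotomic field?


The degree equals Euler's totient phi(261).
261 = 3^2 * 29
phi(261) = 168

168


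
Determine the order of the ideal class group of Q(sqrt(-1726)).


K = Q(sqrt(-1726)). d mod 4 = 2, so D = disc(K) = 4d = -6904
h(K) equals the number of primitive reduced positive-definite forms (a, b, c) = a*x^2 + b*x*y + c*y^2 with b^2 - 4ac = D,
where reduced means |b| <= a <= c, with b >= 0 whenever |b| = a or a = c, and primitive means gcd(a, b, c) = 1.
Reduced forces 3a^2 <= |D| = 6904, so 1 <= a <= 47; b must have the parity of D, and c = (b^2 - D)/(4a) must be an integer >= a.
Enumerate a = 1..47, b in [-a, a]:
  a=1: (1, 0, 1726)  [1]
  a=2: (2, 0, 863)  [1]
  a=3..4: none
  a=5: (5, -4, 346), (5, 4, 346)  [2]
  a=6..9: none
  a=10: (10, -4, 173), (10, 4, 173)  [2]
  a=11: (11, -2, 157), (11, 2, 157)  [2]
  a=12: none
  a=13: (13, -8, 134), (13, 8, 134)  [2]
  a=14..16: none
  a=17: (17, -10, 103), (17, 10, 103)  [2]
  a=18..21: none
  a=22: (22, -20, 83), (22, 20, 83)  [2]
  a=23..24: none
  a=25: (25, -14, 71), (25, 14, 71)  [2]
  a=26: (26, -8, 67), (26, 8, 67)  [2]
  a=27..30: none
  a=31: (31, -28, 62), (31, 28, 62)  [2]
  a=32..33: none
  a=34: (34, -24, 55), (34, 24, 55)  [2]
  a=35..40: none
  a=41: (41, -36, 50), (41, 36, 50)  [2]
  a=42..47: none
Total reduced forms: 1 + 1 + 2 + 2 + 2 + 2 + 2 + 2 + 2 + 2 + 2 + 2 + 2 = 24
h = 24

24


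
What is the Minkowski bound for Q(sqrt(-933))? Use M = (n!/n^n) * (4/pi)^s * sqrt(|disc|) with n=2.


d = -933, d mod 4 = 3, so disc(K) = 4d = -3732; |disc(K)| = 3732
Imaginary quadratic field, so n = 2, s = r2 = 1, r1 = 0
M = (n!/n^n) * (4/pi)^s * sqrt(|disc(K)|) = (2!/2^2) * (4/pi)^1 * sqrt(3732)
= 0.5 * 1.273240 * 61.090097
= 38.8912

38.8912


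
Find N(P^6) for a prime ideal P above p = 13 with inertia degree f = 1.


N(P^a) = p^(a*f)
= 13^(6*1)
= 13^6
= 4826809

4826809


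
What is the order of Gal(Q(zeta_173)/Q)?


|Gal(Q(zeta_173)/Q)| = phi(173)
= 172

172


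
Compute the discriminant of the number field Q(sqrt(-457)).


For K = Q(sqrt(d)) with d squarefree: disc(K) = d if d = 1 mod 4, and disc(K) = 4d if d = 2 or 3 mod 4.
Here d = -457, and d mod 4 = 3.
d = 3 mod 4, not 1 (O_K = Z[sqrt(d)]), so disc(K) = 4d = 4 * (-457) = -1828

-1828


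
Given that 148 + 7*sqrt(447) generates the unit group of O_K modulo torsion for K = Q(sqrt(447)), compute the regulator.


epsilon = 148 + 7*sqrt(447)
= 295.9966
R = ln(295.9966)
= 5.6903

5.6903


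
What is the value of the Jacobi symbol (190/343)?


Compute (190/343) via quadratic reciprocity:
  pull out 2: (2/343) = +1  (since 343 mod 8 = 7)
  reciprocity: (95/343) -> -(343/95)
  reduce: (58/95)
  pull out 2: (2/95) = +1  (since 95 mod 8 = 7)
  reciprocity: (29/95) -> +(95/29)
  reduce: (8/29)
  pull out 2: (2/29) = -1  (since 29 mod 8 = 5)
  pull out 2: (2/29) = -1  (since 29 mod 8 = 5)
  pull out 2: (2/29) = -1  (since 29 mod 8 = 5)
  (1/29) = 1
Product of signs = 1

1


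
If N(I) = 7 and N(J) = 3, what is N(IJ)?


N(IJ) = N(I) * N(J)
= 7 * 3
= 21

21


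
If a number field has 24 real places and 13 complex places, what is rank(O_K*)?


By Dirichlet's unit theorem:
rank = r1 + r2 - 1
= 24 + 13 - 1
= 36

36


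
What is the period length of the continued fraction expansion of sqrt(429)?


Run the CF algorithm for sqrt(429).
a_0 = floor(sqrt(429)) = 20; set m_0=0, q_0=1.
Recurrence: m' = q*a - m,  q' = (d - m'^2)/q,  a' = floor((a_0 + m')/q').
  step 1: m=20, q=29, a=1
  step 2: m=9, q=12, a=2
  step 3: m=15, q=17, a=2
  step 4: m=19, q=4, a=9
  step 5: m=17, q=35, a=1
  step 6: m=18, q=3, a=12
  step 7: m=18, q=35, a=1
  step 8: m=17, q=4, a=9
  step 9: m=19, q=17, a=2
  step 10: m=15, q=12, a=2
  step 11: m=9, q=29, a=1
  step 12: m=20, q=1, a=40
a_12 = 2*a_0 = 40, so the period closes here.
sqrt(429) = [20; 1, 2, 2, 9, 1, 12, 1, 9, 2, 2, 1, 40]
Period length = 12

12


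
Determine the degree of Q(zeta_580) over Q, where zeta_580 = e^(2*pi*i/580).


The degree equals Euler's totient phi(580).
580 = 2^2 * 5 * 29
phi(580) = 224

224


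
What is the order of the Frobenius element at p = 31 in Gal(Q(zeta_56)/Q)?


The Frobenius at p in Gal(Q(zeta_n)/Q) = (Z/nZ)* is the class of p, so its order is ord_56(31), the smallest k >= 1 with 31^k = 1 mod 56.
n = 56 = 2^3 * 7, phi(56) = 24; the order divides phi(n).
Divisors of 24: 1, 2, 3, 4, 6, 8, 12, 24
Repeated squaring mod 56: 31^1 = 31, 31^2 = 9, 31^4 = 25, 31^8 = 9, 31^16 = 25
Test divisors in increasing order:
  k=1: 31^1 = 31 mod 56
  k=2: 31^2 = 9 mod 56
  k=3: 31^3 = 9 * 31 = 55 mod 56
  k=4: 31^4 = 25 mod 56
  k=6: 31^6 = 25 * 9 = 1 mod 56  <- first divisor giving 1
Order = 6

6


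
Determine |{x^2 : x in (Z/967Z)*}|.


For prime p, the number of non-zero quadratic residues is (p-1)/2.
= (967-1)/2
= 483

483


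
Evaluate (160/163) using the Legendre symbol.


p = 163 is prime, so compute (160/163) with the reciprocity algorithm (Jacobi-symbol steps: pull out 2s via (2/n), flip via reciprocity, reduce):
  pull out 2: (2/163) = -1  (since 163 mod 8 = 3)
  pull out 2: (2/163) = -1  (since 163 mod 8 = 3)
  pull out 2: (2/163) = -1  (since 163 mod 8 = 3)
  pull out 2: (2/163) = -1  (since 163 mod 8 = 3)
  pull out 2: (2/163) = -1  (since 163 mod 8 = 3)
  reciprocity: (5/163) -> +(163/5)
  reduce: (3/5)
  reciprocity: (3/5) -> +(5/3)
  reduce: (2/3)
  pull out 2: (2/3) = -1  (since 3 mod 8 = 3)
  (1/3) = 1
Product of signs = 1
(160/163) = 1

1


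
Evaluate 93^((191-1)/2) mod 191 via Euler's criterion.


p = 191 is prime and the exponent is (p-1)/2 = 95, so by Euler's criterion 93^95 = (93/191) = +1 or -1 mod 191.
Compute by square-and-multiply:
  95 = 64 + 16 + 8 + 4 + 2 + 1 (binary 1011111)
  Repeated squaring mod 191: 93^1 = 93, 93^2 = 54, 93^4 = 51, 93^8 = 118, 93^16 = 172, 93^32 = 170, 93^64 = 59
  93^95 = 93^64 * 93^16 * 93^8 * 93^4 * 93^2 * 93^1 = 59 * 172 * 118 * 51 * 54 * 93 mod 191
    59 * 172 = 10148 = 25 mod 191
    25 * 118 = 2950 = 85 mod 191
    85 * 51 = 4335 = 133 mod 191
    133 * 54 = 7182 = 115 mod 191
    115 * 93 = 10695 = 190 mod 191
  93^95 = 190 mod 191
Result 190 = p - 1 = -1 mod 191: 93 is a quadratic non-residue mod 191. As a residue in [0, p-1] the value is 190.
93^95 mod 191 = 190

190


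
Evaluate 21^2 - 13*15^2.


x^2 - d*y^2
= 21^2 - 13*15^2
= 441 - 2925
= -2484

-2484


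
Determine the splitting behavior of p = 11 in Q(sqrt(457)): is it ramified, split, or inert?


K = Q(sqrt(457)). Since d mod 4 = 1, disc(K) = 457.
Check p | disc: 457 mod 11 = 6.
p does not divide disc. Compute Legendre symbol (d/p):
6^((11-1)/2) mod 11 = -1
(d/p) = -1, so p is inert: (p) stays prime with e=1, f=2, g=1.
Therefore p is inert.

inert


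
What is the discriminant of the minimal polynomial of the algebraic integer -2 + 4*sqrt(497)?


The element -2 + 4*sqrt(497) has minimal polynomial:
x^2 + 4*x - 7948
Discriminant = (4)^2 - 4*(-7948)
= 16 + 31792
= 31808

31808


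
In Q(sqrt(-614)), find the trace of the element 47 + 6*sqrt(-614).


Tr(a + b*sqrt(d)) = (a + b*sqrt(d)) + (a - b*sqrt(d)) = 2a
= 2 * (47)
= 94

94


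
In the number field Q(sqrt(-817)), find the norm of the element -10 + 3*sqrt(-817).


N(a + b*sqrt(d)) = a^2 - d*b^2
= (-10)^2 - (-817)*(3)^2
= 100 + 7353
= 7453

7453


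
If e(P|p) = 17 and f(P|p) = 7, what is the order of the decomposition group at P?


|D_P| = e * f
= 17 * 7
= 119

119


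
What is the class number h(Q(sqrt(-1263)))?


K = Q(sqrt(-1263)). d mod 4 = 1, so D = disc(K) = d = -1263
h(K) equals the number of primitive reduced positive-definite forms (a, b, c) = a*x^2 + b*x*y + c*y^2 with b^2 - 4ac = D,
where reduced means |b| <= a <= c, with b >= 0 whenever |b| = a or a = c, and primitive means gcd(a, b, c) = 1.
Reduced forces 3a^2 <= |D| = 1263, so 1 <= a <= 20; b must have the parity of D, and c = (b^2 - D)/(4a) must be an integer >= a.
Enumerate a = 1..20, b in [-a, a]:
  a=1: (1, 1, 316)  [1]
  a=2: (2, -1, 158), (2, 1, 158)  [2]
  a=3: (3, 3, 106)  [1]
  a=4: (4, -1, 79), (4, 1, 79)  [2]
  a=5: none
  a=6: (6, -3, 53), (6, 3, 53)  [2]
  a=7: (7, -5, 46), (7, 5, 46)  [2]
  a=8: (8, -7, 41), (8, 7, 41)  [2]
  a=9..11: none
  a=12: (12, -9, 28), (12, 9, 28)  [2]
  a=13: none
  a=14: (14, -9, 24), (14, -5, 23), (14, 5, 23), (14, 9, 24)  [4]
  a=15: none
  a=16: (16, -9, 21), (16, 9, 21)  [2]
  a=17..20: none
Total reduced forms: 1 + 2 + 1 + 2 + 2 + 2 + 2 + 2 + 4 + 2 = 20
h = 20

20


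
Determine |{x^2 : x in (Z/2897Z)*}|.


For prime p, the number of non-zero quadratic residues is (p-1)/2.
= (2897-1)/2
= 1448

1448


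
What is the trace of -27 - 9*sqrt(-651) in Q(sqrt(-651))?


Tr(a + b*sqrt(d)) = (a + b*sqrt(d)) + (a - b*sqrt(d)) = 2a
= 2 * (-27)
= -54

-54


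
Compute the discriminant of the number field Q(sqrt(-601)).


For K = Q(sqrt(d)) with d squarefree: disc(K) = d if d = 1 mod 4, and disc(K) = 4d if d = 2 or 3 mod 4.
Here d = -601, and d mod 4 = 3.
d = 3 mod 4, not 1 (O_K = Z[sqrt(d)]), so disc(K) = 4d = 4 * (-601) = -2404

-2404


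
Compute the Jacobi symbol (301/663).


Compute (301/663) via quadratic reciprocity:
  reciprocity: (301/663) -> +(663/301)
  reduce: (61/301)
  reciprocity: (61/301) -> +(301/61)
  reduce: (57/61)
  reciprocity: (57/61) -> +(61/57)
  reduce: (4/57)
  pull out 2: (2/57) = +1  (since 57 mod 8 = 1)
  pull out 2: (2/57) = +1  (since 57 mod 8 = 1)
  (1/57) = 1
Product of signs = 1

1


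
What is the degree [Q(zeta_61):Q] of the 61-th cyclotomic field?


The degree equals Euler's totient phi(61).
61 = 61
phi(61) = 60

60


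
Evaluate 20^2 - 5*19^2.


x^2 - d*y^2
= 20^2 - 5*19^2
= 400 - 1805
= -1405

-1405


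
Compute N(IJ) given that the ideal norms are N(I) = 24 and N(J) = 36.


N(IJ) = N(I) * N(J)
= 24 * 36
= 864

864


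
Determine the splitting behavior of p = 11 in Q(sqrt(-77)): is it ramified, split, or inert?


K = Q(sqrt(-77)). Since d mod 4 = 3, disc(K) = -308.
Check p | disc: -308 mod 11 = 0.
p divides disc, so p ramifies: (p) = P^2 with e=2, f=1, g=1.
Therefore p is ramified.

ramified


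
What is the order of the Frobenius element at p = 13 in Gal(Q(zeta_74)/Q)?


The Frobenius at p in Gal(Q(zeta_n)/Q) = (Z/nZ)* is the class of p, so its order is ord_74(13), the smallest k >= 1 with 13^k = 1 mod 74.
n = 74 = 2 * 37, phi(74) = 36; the order divides phi(n).
Divisors of 36: 1, 2, 3, 4, 6, 9, 12, 18, 36
Repeated squaring mod 74: 13^1 = 13, 13^2 = 21, 13^4 = 71, 13^8 = 9, 13^16 = 7, 13^32 = 49
Test divisors in increasing order:
  k=1: 13^1 = 13 mod 74
  k=2: 13^2 = 21 mod 74
  k=3: 13^3 = 21 * 13 = 51 mod 74
  k=4: 13^4 = 71 mod 74
  k=6: 13^6 = 71 * 21 = 11 mod 74
  k=9: 13^9 = 9 * 13 = 43 mod 74
  k=12: 13^12 = 9 * 71 = 47 mod 74
  k=18: 13^18 = 7 * 21 = 73 mod 74
  k=36: 13^36 = 49 * 71 = 1 mod 74  <- first divisor giving 1
Order = 36

36


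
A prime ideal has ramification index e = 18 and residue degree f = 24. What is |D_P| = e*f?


|D_P| = e * f
= 18 * 24
= 432

432


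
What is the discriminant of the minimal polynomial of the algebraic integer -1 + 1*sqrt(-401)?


The element -1 + 1*sqrt(-401) has minimal polynomial:
x^2 + 2*x + 402
Discriminant = (2)^2 - 4*(402)
= 4 - 1608
= -1604

-1604


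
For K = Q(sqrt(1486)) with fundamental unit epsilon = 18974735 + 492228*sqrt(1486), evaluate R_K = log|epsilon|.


epsilon = 18974735 + 492228*sqrt(1486)
= 3.7949e+07
R = ln(3.7949e+07)
= 17.4518

17.4518


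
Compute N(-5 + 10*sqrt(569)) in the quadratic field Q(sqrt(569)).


N(a + b*sqrt(d)) = a^2 - d*b^2
= (-5)^2 - (569)*(10)^2
= 25 - 56900
= -56875

-56875


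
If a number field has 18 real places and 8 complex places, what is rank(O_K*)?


By Dirichlet's unit theorem:
rank = r1 + r2 - 1
= 18 + 8 - 1
= 25

25


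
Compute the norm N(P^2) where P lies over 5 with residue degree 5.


N(P^a) = p^(a*f)
= 5^(2*5)
= 5^10
= 9765625

9765625


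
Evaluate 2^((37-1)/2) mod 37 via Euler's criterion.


p = 37 is prime and the exponent is (p-1)/2 = 18, so by Euler's criterion 2^18 = (2/37) = +1 or -1 mod 37.
Compute by square-and-multiply:
  18 = 16 + 2 (binary 10010)
  Repeated squaring mod 37: 2^1 = 2, 2^2 = 4, 2^4 = 16, 2^8 = 34, 2^16 = 9
  2^18 = 2^16 * 2^2 = 9 * 4 mod 37
    9 * 4 = 36 = 36 mod 37
  2^18 = 36 mod 37
Result 36 = p - 1 = -1 mod 37: 2 is a quadratic non-residue mod 37. As a residue in [0, p-1] the value is 36.
2^18 mod 37 = 36

36


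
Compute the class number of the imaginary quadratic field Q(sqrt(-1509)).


K = Q(sqrt(-1509)). d mod 4 = 3, so D = disc(K) = 4d = -6036
h(K) equals the number of primitive reduced positive-definite forms (a, b, c) = a*x^2 + b*x*y + c*y^2 with b^2 - 4ac = D,
where reduced means |b| <= a <= c, with b >= 0 whenever |b| = a or a = c, and primitive means gcd(a, b, c) = 1.
Reduced forces 3a^2 <= |D| = 6036, so 1 <= a <= 44; b must have the parity of D, and c = (b^2 - D)/(4a) must be an integer >= a.
Enumerate a = 1..44, b in [-a, a]:
  a=1: (1, 0, 1509)  [1]
  a=2: (2, 2, 755)  [1]
  a=3: (3, 0, 503)  [1]
  a=4: none
  a=5: (5, -2, 302), (5, 2, 302)  [2]
  a=6: (6, 6, 253)  [1]
  a=7..9: none
  a=10: (10, -2, 151), (10, 2, 151)  [2]
  a=11: (11, -6, 138), (11, 6, 138)  [2]
  a=12: none
  a=13: (13, -10, 118), (13, 10, 118)  [2]
  a=14: none
  a=15: (15, -12, 103), (15, 12, 103)  [2]
  a=16: none
  a=17: (17, -4, 89), (17, 4, 89)  [2]
  a=18: none
  a=19: (19, -14, 82), (19, 14, 82)  [2]
  a=20..21: none
  a=22: (22, -6, 69), (22, 6, 69)  [2]
  a=23: (23, -6, 66), (23, 6, 66)  [2]
  a=24: none
  a=25: (25, -8, 61), (25, 8, 61)  [2]
  a=26: (26, -10, 59), (26, 10, 59)  [2]
  a=27..28: none
  a=29: (29, -24, 57), (29, 24, 57)  [2]
  a=30: (30, -18, 53), (30, 18, 53)  [2]
  a=31: (31, -28, 55), (31, 28, 55)  [2]
  a=32: none
  a=33: (33, -6, 46), (33, 6, 46)  [2]
  a=34: (34, -30, 51), (34, 30, 51)  [2]
  a=35..37: none
  a=38: (38, -14, 41), (38, 14, 41)  [2]
  a=39: (39, -36, 47), (39, 36, 47)  [2]
  a=40..44: none
Total reduced forms: 1 + 1 + 1 + 2 + 1 + 2 + 2 + 2 + 2 + 2 + 2 + 2 + 2 + 2 + 2 + 2 + 2 + 2 + 2 + 2 + 2 + 2 = 40
h = 40

40


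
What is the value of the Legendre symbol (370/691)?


p = 691 is prime, so compute (370/691) with the reciprocity algorithm (Jacobi-symbol steps: pull out 2s via (2/n), flip via reciprocity, reduce):
  pull out 2: (2/691) = -1  (since 691 mod 8 = 3)
  reciprocity: (185/691) -> +(691/185)
  reduce: (136/185)
  pull out 2: (2/185) = +1  (since 185 mod 8 = 1)
  pull out 2: (2/185) = +1  (since 185 mod 8 = 1)
  pull out 2: (2/185) = +1  (since 185 mod 8 = 1)
  reciprocity: (17/185) -> +(185/17)
  reduce: (15/17)
  reciprocity: (15/17) -> +(17/15)
  reduce: (2/15)
  pull out 2: (2/15) = +1  (since 15 mod 8 = 7)
  (1/15) = 1
Product of signs = -1
(370/691) = -1

-1


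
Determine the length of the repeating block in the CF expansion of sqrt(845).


Run the CF algorithm for sqrt(845).
a_0 = floor(sqrt(845)) = 29; set m_0=0, q_0=1.
Recurrence: m' = q*a - m,  q' = (d - m'^2)/q,  a' = floor((a_0 + m')/q').
  step 1: m=29, q=4, a=14
  step 2: m=27, q=29, a=1
  step 3: m=2, q=29, a=1
  step 4: m=27, q=4, a=14
  step 5: m=29, q=1, a=58
a_5 = 2*a_0 = 58, so the period closes here.
sqrt(845) = [29; 14, 1, 1, 14, 58]
Period length = 5

5


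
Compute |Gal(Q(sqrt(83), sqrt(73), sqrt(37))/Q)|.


The 3 square roots of distinct primes are multiplicatively independent over Q,
so [K:Q] = 2^3 and Gal(K/Q) is isomorphic to (Z/2Z)^3.
|Gal| = 2^3 = 8

8


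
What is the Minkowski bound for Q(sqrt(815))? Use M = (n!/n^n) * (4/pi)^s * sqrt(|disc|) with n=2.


d = 815, d mod 4 = 3, so disc(K) = 4d = 3260; |disc(K)| = 3260
Real quadratic field, so n = 2, s = r2 = 0, r1 = 2
M = (n!/n^n) * (4/pi)^s * sqrt(|disc(K)|) = (2!/2^2) * (4/pi)^0 * sqrt(3260)
= 0.5 * 1.000000 * 57.096410
= 28.5482

28.5482


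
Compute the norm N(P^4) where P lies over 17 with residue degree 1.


N(P^a) = p^(a*f)
= 17^(4*1)
= 17^4
= 83521

83521


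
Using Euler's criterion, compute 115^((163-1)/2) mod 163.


p = 163 is prime and the exponent is (p-1)/2 = 81, so by Euler's criterion 115^81 = (115/163) = +1 or -1 mod 163.
Compute by square-and-multiply:
  81 = 64 + 16 + 1 (binary 1010001)
  Repeated squaring mod 163: 115^1 = 115, 115^2 = 22, 115^4 = 158, 115^8 = 25, 115^16 = 136, 115^32 = 77, 115^64 = 61
  115^81 = 115^64 * 115^16 * 115^1 = 61 * 136 * 115 mod 163
    61 * 136 = 8296 = 146 mod 163
    146 * 115 = 16790 = 1 mod 163
  115^81 = 1 mod 163
Result 1: 115 is a quadratic residue mod 163.
115^81 mod 163 = 1

1


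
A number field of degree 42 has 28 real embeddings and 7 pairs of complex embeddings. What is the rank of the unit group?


By Dirichlet's unit theorem:
rank = r1 + r2 - 1
= 28 + 7 - 1
= 34

34


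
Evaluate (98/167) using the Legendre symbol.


p = 167 is prime, so compute (98/167) with the reciprocity algorithm (Jacobi-symbol steps: pull out 2s via (2/n), flip via reciprocity, reduce):
  pull out 2: (2/167) = +1  (since 167 mod 8 = 7)
  reciprocity: (49/167) -> +(167/49)
  reduce: (20/49)
  pull out 2: (2/49) = +1  (since 49 mod 8 = 1)
  pull out 2: (2/49) = +1  (since 49 mod 8 = 1)
  reciprocity: (5/49) -> +(49/5)
  reduce: (4/5)
  pull out 2: (2/5) = -1  (since 5 mod 8 = 5)
  pull out 2: (2/5) = -1  (since 5 mod 8 = 5)
  (1/5) = 1
Product of signs = 1
(98/167) = 1

1


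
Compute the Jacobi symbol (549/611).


Compute (549/611) via quadratic reciprocity:
  reciprocity: (549/611) -> +(611/549)
  reduce: (62/549)
  pull out 2: (2/549) = -1  (since 549 mod 8 = 5)
  reciprocity: (31/549) -> +(549/31)
  reduce: (22/31)
  pull out 2: (2/31) = +1  (since 31 mod 8 = 7)
  reciprocity: (11/31) -> -(31/11)
  reduce: (9/11)
  reciprocity: (9/11) -> +(11/9)
  reduce: (2/9)
  pull out 2: (2/9) = +1  (since 9 mod 8 = 1)
  (1/9) = 1
Product of signs = 1

1


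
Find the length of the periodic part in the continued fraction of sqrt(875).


Run the CF algorithm for sqrt(875).
a_0 = floor(sqrt(875)) = 29; set m_0=0, q_0=1.
Recurrence: m' = q*a - m,  q' = (d - m'^2)/q,  a' = floor((a_0 + m')/q').
  step 1: m=29, q=34, a=1
  step 2: m=5, q=25, a=1
  step 3: m=20, q=19, a=2
  step 4: m=18, q=29, a=1
  step 5: m=11, q=26, a=1
  step 6: m=15, q=25, a=1
  step 7: m=10, q=31, a=1
  step 8: m=21, q=14, a=3
  step 9: m=21, q=31, a=1
  step 10: m=10, q=25, a=1
  step 11: m=15, q=26, a=1
  step 12: m=11, q=29, a=1
  step 13: m=18, q=19, a=2
  step 14: m=20, q=25, a=1
  step 15: m=5, q=34, a=1
  step 16: m=29, q=1, a=58
a_16 = 2*a_0 = 58, so the period closes here.
sqrt(875) = [29; 1, 1, 2, 1, 1, 1, 1, 3, 1, 1, 1, 1, 2, 1, 1, 58]
Period length = 16

16


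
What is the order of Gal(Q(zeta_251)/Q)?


|Gal(Q(zeta_251)/Q)| = phi(251)
= 250

250


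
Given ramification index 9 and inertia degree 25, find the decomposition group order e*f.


|D_P| = e * f
= 9 * 25
= 225

225


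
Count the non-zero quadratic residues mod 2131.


For prime p, the number of non-zero quadratic residues is (p-1)/2.
= (2131-1)/2
= 1065

1065


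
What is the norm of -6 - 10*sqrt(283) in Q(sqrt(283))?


N(a + b*sqrt(d)) = a^2 - d*b^2
= (-6)^2 - (283)*(-10)^2
= 36 - 28300
= -28264

-28264


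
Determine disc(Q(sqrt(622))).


For K = Q(sqrt(d)) with d squarefree: disc(K) = d if d = 1 mod 4, and disc(K) = 4d if d = 2 or 3 mod 4.
Here d = 622, and d mod 4 = 2.
d = 2 mod 4, not 1 (O_K = Z[sqrt(d)]), so disc(K) = 4d = 4 * (622) = 2488

2488


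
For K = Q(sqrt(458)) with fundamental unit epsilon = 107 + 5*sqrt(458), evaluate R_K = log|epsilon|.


epsilon = 107 + 5*sqrt(458)
= 214.0047
R = ln(214.0047)
= 5.3660

5.3660


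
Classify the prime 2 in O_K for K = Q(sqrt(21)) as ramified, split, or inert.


K = Q(sqrt(21)). Since d mod 4 = 1, disc(K) = 21.
Check p | disc: 21 mod 2 = 1.
p=2 does not divide disc (d is 1 mod 4). 2 splits iff d = 1 mod 8.
d mod 8 = 5, so (d/2) = -1.
(d/p) = -1, so p is inert: (p) stays prime with e=1, f=2, g=1.
Therefore p is inert.

inert


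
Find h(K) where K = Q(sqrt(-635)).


K = Q(sqrt(-635)). d mod 4 = 1, so D = disc(K) = d = -635
h(K) equals the number of primitive reduced positive-definite forms (a, b, c) = a*x^2 + b*x*y + c*y^2 with b^2 - 4ac = D,
where reduced means |b| <= a <= c, with b >= 0 whenever |b| = a or a = c, and primitive means gcd(a, b, c) = 1.
Reduced forces 3a^2 <= |D| = 635, so 1 <= a <= 14; b must have the parity of D, and c = (b^2 - D)/(4a) must be an integer >= a.
Enumerate a = 1..14, b in [-a, a]:
  a=1: (1, 1, 159)  [1]
  a=2: none
  a=3: (3, -1, 53), (3, 1, 53)  [2]
  a=4: none
  a=5: (5, 5, 33)  [1]
  a=6: none
  a=7: (7, -3, 23), (7, 3, 23)  [2]
  a=8: none
  a=9: (9, -7, 19), (9, 7, 19)  [2]
  a=10: none
  a=11: (11, -5, 15), (11, 5, 15)  [2]
  a=12..14: none
Total reduced forms: 1 + 2 + 1 + 2 + 2 + 2 = 10
h = 10

10


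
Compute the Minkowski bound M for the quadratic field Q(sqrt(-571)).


d = -571, d mod 4 = 1, so disc(K) = d = -571; |disc(K)| = 571
Imaginary quadratic field, so n = 2, s = r2 = 1, r1 = 0
M = (n!/n^n) * (4/pi)^s * sqrt(|disc(K)|) = (2!/2^2) * (4/pi)^1 * sqrt(571)
= 0.5 * 1.273240 * 23.895606
= 15.2124

15.2124


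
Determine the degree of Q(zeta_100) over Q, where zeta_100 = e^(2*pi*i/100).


The degree equals Euler's totient phi(100).
100 = 2^2 * 5^2
phi(100) = 40

40


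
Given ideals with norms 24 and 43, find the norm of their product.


N(IJ) = N(I) * N(J)
= 24 * 43
= 1032

1032


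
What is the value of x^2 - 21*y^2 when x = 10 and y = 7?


x^2 - d*y^2
= 10^2 - 21*7^2
= 100 - 1029
= -929

-929


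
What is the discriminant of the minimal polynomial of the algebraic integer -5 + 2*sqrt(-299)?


The element -5 + 2*sqrt(-299) has minimal polynomial:
x^2 + 10*x + 1221
Discriminant = (10)^2 - 4*(1221)
= 100 - 4884
= -4784

-4784


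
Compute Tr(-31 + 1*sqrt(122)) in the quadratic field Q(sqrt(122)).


Tr(a + b*sqrt(d)) = (a + b*sqrt(d)) + (a - b*sqrt(d)) = 2a
= 2 * (-31)
= -62

-62


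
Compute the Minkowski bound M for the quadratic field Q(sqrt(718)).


d = 718, d mod 4 = 2, so disc(K) = 4d = 2872; |disc(K)| = 2872
Real quadratic field, so n = 2, s = r2 = 0, r1 = 2
M = (n!/n^n) * (4/pi)^s * sqrt(|disc(K)|) = (2!/2^2) * (4/pi)^0 * sqrt(2872)
= 0.5 * 1.000000 * 53.591044
= 26.7955

26.7955


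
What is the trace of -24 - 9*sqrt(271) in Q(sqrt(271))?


Tr(a + b*sqrt(d)) = (a + b*sqrt(d)) + (a - b*sqrt(d)) = 2a
= 2 * (-24)
= -48

-48


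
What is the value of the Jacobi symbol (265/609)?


Compute (265/609) via quadratic reciprocity:
  reciprocity: (265/609) -> +(609/265)
  reduce: (79/265)
  reciprocity: (79/265) -> +(265/79)
  reduce: (28/79)
  pull out 2: (2/79) = +1  (since 79 mod 8 = 7)
  pull out 2: (2/79) = +1  (since 79 mod 8 = 7)
  reciprocity: (7/79) -> -(79/7)
  reduce: (2/7)
  pull out 2: (2/7) = +1  (since 7 mod 8 = 7)
  (1/7) = 1
Product of signs = -1

-1


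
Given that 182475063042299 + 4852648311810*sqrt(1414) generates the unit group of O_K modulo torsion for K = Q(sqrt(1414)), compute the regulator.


epsilon = 182475063042299 + 4852648311810*sqrt(1414)
= 3.6495e+14
R = ln(3.6495e+14)
= 33.5308

33.5308


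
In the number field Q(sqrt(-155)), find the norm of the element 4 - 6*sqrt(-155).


N(a + b*sqrt(d)) = a^2 - d*b^2
= (4)^2 - (-155)*(-6)^2
= 16 + 5580
= 5596

5596


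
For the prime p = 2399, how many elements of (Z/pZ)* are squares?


For prime p, the number of non-zero quadratic residues is (p-1)/2.
= (2399-1)/2
= 1199

1199


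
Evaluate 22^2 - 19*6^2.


x^2 - d*y^2
= 22^2 - 19*6^2
= 484 - 684
= -200

-200


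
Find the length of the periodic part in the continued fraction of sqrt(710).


Run the CF algorithm for sqrt(710).
a_0 = floor(sqrt(710)) = 26; set m_0=0, q_0=1.
Recurrence: m' = q*a - m,  q' = (d - m'^2)/q,  a' = floor((a_0 + m')/q').
  step 1: m=26, q=34, a=1
  step 2: m=8, q=19, a=1
  step 3: m=11, q=31, a=1
  step 4: m=20, q=10, a=4
  step 5: m=20, q=31, a=1
  step 6: m=11, q=19, a=1
  step 7: m=8, q=34, a=1
  step 8: m=26, q=1, a=52
a_8 = 2*a_0 = 52, so the period closes here.
sqrt(710) = [26; 1, 1, 1, 4, 1, 1, 1, 52]
Period length = 8

8


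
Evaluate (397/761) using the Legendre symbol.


p = 761 is prime, so compute (397/761) with the reciprocity algorithm (Jacobi-symbol steps: pull out 2s via (2/n), flip via reciprocity, reduce):
  reciprocity: (397/761) -> +(761/397)
  reduce: (364/397)
  pull out 2: (2/397) = -1  (since 397 mod 8 = 5)
  pull out 2: (2/397) = -1  (since 397 mod 8 = 5)
  reciprocity: (91/397) -> +(397/91)
  reduce: (33/91)
  reciprocity: (33/91) -> +(91/33)
  reduce: (25/33)
  reciprocity: (25/33) -> +(33/25)
  reduce: (8/25)
  pull out 2: (2/25) = +1  (since 25 mod 8 = 1)
  pull out 2: (2/25) = +1  (since 25 mod 8 = 1)
  pull out 2: (2/25) = +1  (since 25 mod 8 = 1)
  (1/25) = 1
Product of signs = 1
(397/761) = 1

1


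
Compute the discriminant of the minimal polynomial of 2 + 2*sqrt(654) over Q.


The element 2 + 2*sqrt(654) has minimal polynomial:
x^2 - 4*x - 2612
Discriminant = (-4)^2 - 4*(-2612)
= 16 + 10448
= 10464

10464


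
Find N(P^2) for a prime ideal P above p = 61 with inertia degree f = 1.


N(P^a) = p^(a*f)
= 61^(2*1)
= 61^2
= 3721

3721


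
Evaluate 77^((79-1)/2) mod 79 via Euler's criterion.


p = 79 is prime and the exponent is (p-1)/2 = 39, so by Euler's criterion 77^39 = (77/79) = +1 or -1 mod 79.
Compute by square-and-multiply:
  39 = 32 + 4 + 2 + 1 (binary 100111)
  Repeated squaring mod 79: 77^1 = 77, 77^2 = 4, 77^4 = 16, 77^8 = 19, 77^16 = 45, 77^32 = 50
  77^39 = 77^32 * 77^4 * 77^2 * 77^1 = 50 * 16 * 4 * 77 mod 79
    50 * 16 = 800 = 10 mod 79
    10 * 4 = 40 = 40 mod 79
    40 * 77 = 3080 = 78 mod 79
  77^39 = 78 mod 79
Result 78 = p - 1 = -1 mod 79: 77 is a quadratic non-residue mod 79. As a residue in [0, p-1] the value is 78.
77^39 mod 79 = 78

78


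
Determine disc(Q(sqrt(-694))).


For K = Q(sqrt(d)) with d squarefree: disc(K) = d if d = 1 mod 4, and disc(K) = 4d if d = 2 or 3 mod 4.
Here d = -694, and d mod 4 = 2.
d = 2 mod 4, not 1 (O_K = Z[sqrt(d)]), so disc(K) = 4d = 4 * (-694) = -2776

-2776


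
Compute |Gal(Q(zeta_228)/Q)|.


|Gal(Q(zeta_228)/Q)| = phi(228)
= 72

72


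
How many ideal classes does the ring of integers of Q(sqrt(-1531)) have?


K = Q(sqrt(-1531)). d mod 4 = 1, so D = disc(K) = d = -1531
h(K) equals the number of primitive reduced positive-definite forms (a, b, c) = a*x^2 + b*x*y + c*y^2 with b^2 - 4ac = D,
where reduced means |b| <= a <= c, with b >= 0 whenever |b| = a or a = c, and primitive means gcd(a, b, c) = 1.
Reduced forces 3a^2 <= |D| = 1531, so 1 <= a <= 22; b must have the parity of D, and c = (b^2 - D)/(4a) must be an integer >= a.
Enumerate a = 1..22, b in [-a, a]:
  a=1: (1, 1, 383)  [1]
  a=2..4: none
  a=5: (5, -3, 77), (5, 3, 77)  [2]
  a=6: none
  a=7: (7, -3, 55), (7, 3, 55)  [2]
  a=8..10: none
  a=11: (11, -3, 35), (11, 3, 35)  [2]
  a=12: none
  a=13: (13, -9, 31), (13, 9, 31)  [2]
  a=14..16: none
  a=17: (17, -13, 25), (17, 13, 25)  [2]
  a=18..22: none
Total reduced forms: 1 + 2 + 2 + 2 + 2 + 2 = 11
h = 11

11


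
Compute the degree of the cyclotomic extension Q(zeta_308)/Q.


The degree equals Euler's totient phi(308).
308 = 2^2 * 7 * 11
phi(308) = 120

120


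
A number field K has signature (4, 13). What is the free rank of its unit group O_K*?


By Dirichlet's unit theorem:
rank = r1 + r2 - 1
= 4 + 13 - 1
= 16

16


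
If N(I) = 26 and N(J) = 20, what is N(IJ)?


N(IJ) = N(I) * N(J)
= 26 * 20
= 520

520


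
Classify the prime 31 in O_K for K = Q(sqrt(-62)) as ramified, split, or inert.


K = Q(sqrt(-62)). Since d mod 4 = 2, disc(K) = -248.
Check p | disc: -248 mod 31 = 0.
p divides disc, so p ramifies: (p) = P^2 with e=2, f=1, g=1.
Therefore p is ramified.

ramified


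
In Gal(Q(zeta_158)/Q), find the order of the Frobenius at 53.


The Frobenius at p in Gal(Q(zeta_n)/Q) = (Z/nZ)* is the class of p, so its order is ord_158(53), the smallest k >= 1 with 53^k = 1 mod 158.
n = 158 = 2 * 79, phi(158) = 78; the order divides phi(n).
Divisors of 78: 1, 2, 3, 6, 13, 26, 39, 78
Repeated squaring mod 158: 53^1 = 53, 53^2 = 123, 53^4 = 119, 53^8 = 99, 53^16 = 5, 53^32 = 25, 53^64 = 151
Test divisors in increasing order:
  k=1: 53^1 = 53 mod 158
  k=2: 53^2 = 123 mod 158
  k=3: 53^3 = 123 * 53 = 41 mod 158
  k=6: 53^6 = 119 * 123 = 101 mod 158
  k=13: 53^13 = 99 * 119 * 53 = 135 mod 158
  k=26: 53^26 = 5 * 99 * 123 = 55 mod 158
  k=39: 53^39 = 25 * 119 * 123 * 53 = 157 mod 158
  k=78: 53^78 = 151 * 99 * 119 * 123 = 1 mod 158  <- first divisor giving 1
Order = 78

78


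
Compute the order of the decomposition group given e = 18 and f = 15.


|D_P| = e * f
= 18 * 15
= 270

270


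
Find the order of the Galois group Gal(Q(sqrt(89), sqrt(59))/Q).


The 2 square roots of distinct primes are multiplicatively independent over Q,
so [K:Q] = 2^2 and Gal(K/Q) is isomorphic to (Z/2Z)^2.
|Gal| = 2^2 = 4

4


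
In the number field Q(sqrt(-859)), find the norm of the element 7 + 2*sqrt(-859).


N(a + b*sqrt(d)) = a^2 - d*b^2
= (7)^2 - (-859)*(2)^2
= 49 + 3436
= 3485

3485


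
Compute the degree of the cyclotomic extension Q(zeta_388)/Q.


The degree equals Euler's totient phi(388).
388 = 2^2 * 97
phi(388) = 192

192


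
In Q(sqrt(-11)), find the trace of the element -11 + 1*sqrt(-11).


Tr(a + b*sqrt(d)) = (a + b*sqrt(d)) + (a - b*sqrt(d)) = 2a
= 2 * (-11)
= -22

-22


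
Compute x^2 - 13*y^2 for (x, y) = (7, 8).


x^2 - d*y^2
= 7^2 - 13*8^2
= 49 - 832
= -783

-783


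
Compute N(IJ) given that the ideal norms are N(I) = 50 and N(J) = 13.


N(IJ) = N(I) * N(J)
= 50 * 13
= 650

650


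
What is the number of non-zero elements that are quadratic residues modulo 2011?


For prime p, the number of non-zero quadratic residues is (p-1)/2.
= (2011-1)/2
= 1005

1005


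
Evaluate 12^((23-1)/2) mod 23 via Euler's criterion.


p = 23 is prime and the exponent is (p-1)/2 = 11, so by Euler's criterion 12^11 = (12/23) = +1 or -1 mod 23.
Compute by square-and-multiply:
  11 = 8 + 2 + 1 (binary 1011)
  Repeated squaring mod 23: 12^1 = 12, 12^2 = 6, 12^4 = 13, 12^8 = 8
  12^11 = 12^8 * 12^2 * 12^1 = 8 * 6 * 12 mod 23
    8 * 6 = 48 = 2 mod 23
    2 * 12 = 24 = 1 mod 23
  12^11 = 1 mod 23
Result 1: 12 is a quadratic residue mod 23.
12^11 mod 23 = 1

1


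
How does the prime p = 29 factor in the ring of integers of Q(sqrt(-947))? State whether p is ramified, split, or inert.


K = Q(sqrt(-947)). Since d mod 4 = 1, disc(K) = -947.
Check p | disc: -947 mod 29 = 10.
p does not divide disc. Compute Legendre symbol (d/p):
10^((29-1)/2) mod 29 = -1
(d/p) = -1, so p is inert: (p) stays prime with e=1, f=2, g=1.
Therefore p is inert.

inert


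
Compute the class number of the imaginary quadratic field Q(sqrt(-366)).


K = Q(sqrt(-366)). d mod 4 = 2, so D = disc(K) = 4d = -1464
h(K) equals the number of primitive reduced positive-definite forms (a, b, c) = a*x^2 + b*x*y + c*y^2 with b^2 - 4ac = D,
where reduced means |b| <= a <= c, with b >= 0 whenever |b| = a or a = c, and primitive means gcd(a, b, c) = 1.
Reduced forces 3a^2 <= |D| = 1464, so 1 <= a <= 22; b must have the parity of D, and c = (b^2 - D)/(4a) must be an integer >= a.
Enumerate a = 1..22, b in [-a, a]:
  a=1: (1, 0, 366)  [1]
  a=2: (2, 0, 183)  [1]
  a=3: (3, 0, 122)  [1]
  a=4: none
  a=5: (5, -4, 74), (5, 4, 74)  [2]
  a=6: (6, 0, 61)  [1]
  a=7..9: none
  a=10: (10, -4, 37), (10, 4, 37)  [2]
  a=11..14: none
  a=15: (15, -6, 25), (15, 6, 25)  [2]
  a=16: none
  a=17: (17, -10, 23), (17, 10, 23)  [2]
  a=18..22: none
Total reduced forms: 1 + 1 + 1 + 2 + 1 + 2 + 2 + 2 = 12
h = 12

12


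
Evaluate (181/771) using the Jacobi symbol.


Compute (181/771) via quadratic reciprocity:
  reciprocity: (181/771) -> +(771/181)
  reduce: (47/181)
  reciprocity: (47/181) -> +(181/47)
  reduce: (40/47)
  pull out 2: (2/47) = +1  (since 47 mod 8 = 7)
  pull out 2: (2/47) = +1  (since 47 mod 8 = 7)
  pull out 2: (2/47) = +1  (since 47 mod 8 = 7)
  reciprocity: (5/47) -> +(47/5)
  reduce: (2/5)
  pull out 2: (2/5) = -1  (since 5 mod 8 = 5)
  (1/5) = 1
Product of signs = -1

-1


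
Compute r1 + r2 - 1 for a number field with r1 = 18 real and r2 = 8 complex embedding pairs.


By Dirichlet's unit theorem:
rank = r1 + r2 - 1
= 18 + 8 - 1
= 25

25


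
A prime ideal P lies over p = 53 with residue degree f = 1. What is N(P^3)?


N(P^a) = p^(a*f)
= 53^(3*1)
= 53^3
= 148877

148877


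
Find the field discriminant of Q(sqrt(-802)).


For K = Q(sqrt(d)) with d squarefree: disc(K) = d if d = 1 mod 4, and disc(K) = 4d if d = 2 or 3 mod 4.
Here d = -802, and d mod 4 = 2.
d = 2 mod 4, not 1 (O_K = Z[sqrt(d)]), so disc(K) = 4d = 4 * (-802) = -3208

-3208


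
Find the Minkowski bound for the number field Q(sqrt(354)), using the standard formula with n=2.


d = 354, d mod 4 = 2, so disc(K) = 4d = 1416; |disc(K)| = 1416
Real quadratic field, so n = 2, s = r2 = 0, r1 = 2
M = (n!/n^n) * (4/pi)^s * sqrt(|disc(K)|) = (2!/2^2) * (4/pi)^0 * sqrt(1416)
= 0.5 * 1.000000 * 37.629775
= 18.8149

18.8149


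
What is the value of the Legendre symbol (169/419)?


p = 419 is prime, so compute (169/419) with the reciprocity algorithm (Jacobi-symbol steps: pull out 2s via (2/n), flip via reciprocity, reduce):
  reciprocity: (169/419) -> +(419/169)
  reduce: (81/169)
  reciprocity: (81/169) -> +(169/81)
  reduce: (7/81)
  reciprocity: (7/81) -> +(81/7)
  reduce: (4/7)
  pull out 2: (2/7) = +1  (since 7 mod 8 = 7)
  pull out 2: (2/7) = +1  (since 7 mod 8 = 7)
  (1/7) = 1
Product of signs = 1
(169/419) = 1

1


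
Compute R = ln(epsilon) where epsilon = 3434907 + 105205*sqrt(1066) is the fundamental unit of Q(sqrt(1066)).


epsilon = 3434907 + 105205*sqrt(1066)
= 6.8698e+06
R = ln(6.8698e+06)
= 15.7426

15.7426


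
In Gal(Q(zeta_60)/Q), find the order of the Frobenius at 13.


The Frobenius at p in Gal(Q(zeta_n)/Q) = (Z/nZ)* is the class of p, so its order is ord_60(13), the smallest k >= 1 with 13^k = 1 mod 60.
n = 60 = 2^2 * 3 * 5, phi(60) = 16; the order divides phi(n).
Divisors of 16: 1, 2, 4, 8, 16
Repeated squaring mod 60: 13^1 = 13, 13^2 = 49, 13^4 = 1, 13^8 = 1, 13^16 = 1
Test divisors in increasing order:
  k=1: 13^1 = 13 mod 60
  k=2: 13^2 = 49 mod 60
  k=4: 13^4 = 1 mod 60  <- first divisor giving 1
Order = 4

4


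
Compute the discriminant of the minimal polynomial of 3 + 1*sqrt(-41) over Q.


The element 3 + 1*sqrt(-41) has minimal polynomial:
x^2 - 6*x + 50
Discriminant = (-6)^2 - 4*(50)
= 36 - 200
= -164

-164


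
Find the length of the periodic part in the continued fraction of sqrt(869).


Run the CF algorithm for sqrt(869).
a_0 = floor(sqrt(869)) = 29; set m_0=0, q_0=1.
Recurrence: m' = q*a - m,  q' = (d - m'^2)/q,  a' = floor((a_0 + m')/q').
  step 1: m=29, q=28, a=2
  step 2: m=27, q=5, a=11
  step 3: m=28, q=17, a=3
  step 4: m=23, q=20, a=2
  step 5: m=17, q=29, a=1
  step 6: m=12, q=25, a=1
  step 7: m=13, q=28, a=1
  step 8: m=15, q=23, a=1
  step 9: m=8, q=35, a=1
  step 10: m=27, q=4, a=14
  step 11: m=29, q=7, a=8
  step 12: m=27, q=20, a=2
  step 13: m=13, q=35, a=1
  step 14: m=22, q=11, a=4
  step 15: m=22, q=35, a=1
  step 16: m=13, q=20, a=2
  step 17: m=27, q=7, a=8
  step 18: m=29, q=4, a=14
  step 19: m=27, q=35, a=1
  step 20: m=8, q=23, a=1
  step 21: m=15, q=28, a=1
  step 22: m=13, q=25, a=1
  step 23: m=12, q=29, a=1
  step 24: m=17, q=20, a=2
  step 25: m=23, q=17, a=3
  step 26: m=28, q=5, a=11
  step 27: m=27, q=28, a=2
  step 28: m=29, q=1, a=58
a_28 = 2*a_0 = 58, so the period closes here.
sqrt(869) = [29; 2, 11, 3, 2, 1, 1, 1, 1, 1, 14, 8, 2, 1, 4, 1, 2, 8, 14, 1, 1, 1, 1, 1, 2, 3, 11, 2, 58]
Period length = 28

28
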